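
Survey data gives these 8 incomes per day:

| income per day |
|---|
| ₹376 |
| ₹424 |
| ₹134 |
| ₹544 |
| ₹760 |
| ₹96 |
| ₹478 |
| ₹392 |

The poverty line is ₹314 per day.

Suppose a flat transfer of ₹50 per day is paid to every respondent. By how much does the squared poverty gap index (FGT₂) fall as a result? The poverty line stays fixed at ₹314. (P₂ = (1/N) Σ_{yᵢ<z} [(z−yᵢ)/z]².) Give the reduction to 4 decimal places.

Before: below the line — ₹96, ₹134; squared poverty gap index (FGT₂) = 0.101328.
After the ₹50 transfer: below the line — ₹146, ₹184; squared poverty gap index (FGT₂) = 0.057208.
Reduction = 0.101328 − 0.057208 = 0.0441.

0.0441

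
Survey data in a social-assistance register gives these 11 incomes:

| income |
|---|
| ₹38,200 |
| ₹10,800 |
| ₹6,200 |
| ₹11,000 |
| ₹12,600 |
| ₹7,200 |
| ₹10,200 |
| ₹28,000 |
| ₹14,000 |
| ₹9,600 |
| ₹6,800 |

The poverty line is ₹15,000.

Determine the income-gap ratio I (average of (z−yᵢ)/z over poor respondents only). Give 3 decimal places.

Below the line: ₹6,200, ₹6,800, ₹7,200, ₹9,600, ₹10,200, ₹10,800, ₹11,000, ₹12,600, ₹14,000 (q = 9 of N = 11).
Shortfall ratios (z−y)/z: 0.5867, 0.5467, 0.5200, 0.3600, 0.3200, 0.2800, 0.2667, 0.1600, 0.0667; sum = 3.106667.
The income-gap ratio divides by q (the poor only): 3.106667 / 9 = 0.345.

0.345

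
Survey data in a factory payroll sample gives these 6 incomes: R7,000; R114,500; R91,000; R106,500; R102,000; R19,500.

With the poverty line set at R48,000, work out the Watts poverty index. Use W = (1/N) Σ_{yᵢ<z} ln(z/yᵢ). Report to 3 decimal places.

Below z: R7,000, R19,500 (q = 2 of N = 6).
ln(z/y) terms: ln(48000/7000) = 1.9253; ln(48000/19500) = 0.9008.
W = 2.826077 / 6 = 0.471.

0.471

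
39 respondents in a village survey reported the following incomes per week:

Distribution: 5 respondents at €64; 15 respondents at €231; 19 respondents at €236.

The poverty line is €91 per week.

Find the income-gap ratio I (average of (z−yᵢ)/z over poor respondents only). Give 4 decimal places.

0.2967

Incomes under z: 5×€64 (q = 5 of N = 39).
Relative gaps: 0.2967 (×5); sum = 1.483516.
I averages over the q = 5 poor units only: 1.483516 / 5 = 0.2967.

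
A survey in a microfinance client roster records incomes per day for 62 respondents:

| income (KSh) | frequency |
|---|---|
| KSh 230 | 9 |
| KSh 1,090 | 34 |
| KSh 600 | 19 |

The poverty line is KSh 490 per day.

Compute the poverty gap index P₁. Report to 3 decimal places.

Poor units: 9×KSh 230 (q = 9 of N = 62).
Shortfall ratios: (490−230)/490 = 0.5306 (×9).
Σ = 4.775510. Dividing by the full population N = 62 gives P₁ = 0.077.

0.077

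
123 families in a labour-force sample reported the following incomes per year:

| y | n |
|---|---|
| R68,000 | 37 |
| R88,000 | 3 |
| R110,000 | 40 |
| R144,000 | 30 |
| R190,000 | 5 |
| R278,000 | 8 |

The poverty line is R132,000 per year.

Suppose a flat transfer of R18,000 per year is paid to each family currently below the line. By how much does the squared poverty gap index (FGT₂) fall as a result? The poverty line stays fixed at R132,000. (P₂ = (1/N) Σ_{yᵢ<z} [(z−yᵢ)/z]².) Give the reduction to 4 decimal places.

0.0447

Before: below the line — 37×R68,000, 3×R88,000, 40×R110,000; squared poverty gap index (FGT₂) = 0.082458.
After the R18,000 transfer: below the line — 37×R86,000, 3×R106,000, 40×R128,000; squared poverty gap index (FGT₂) = 0.037776.
Reduction = 0.082458 − 0.037776 = 0.0447.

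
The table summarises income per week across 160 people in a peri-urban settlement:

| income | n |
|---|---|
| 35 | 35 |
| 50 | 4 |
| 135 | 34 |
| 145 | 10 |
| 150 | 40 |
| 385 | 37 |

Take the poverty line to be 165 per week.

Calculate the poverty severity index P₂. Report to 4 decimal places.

Below the line: 35×35, 4×50, 34×135, 10×145, 40×150 (q = 123 of N = 160).
Gap ratios (z−y)/z: (165−35)/165 = 0.7879 (×35); (165−50)/165 = 0.6970 (×4); (165−135)/165 = 0.1818 (×34); (165−145)/165 = 0.1212 (×10); (165−150)/165 = 0.0909 (×40).
Squared: 0.6208 (×35); 0.4858 (×4); 0.0331 (×34); 0.0147 (×10); 0.0083 (×40).
Sum = 25.270891; P₂ = 25.270891 / 160 = 0.1579.

0.1579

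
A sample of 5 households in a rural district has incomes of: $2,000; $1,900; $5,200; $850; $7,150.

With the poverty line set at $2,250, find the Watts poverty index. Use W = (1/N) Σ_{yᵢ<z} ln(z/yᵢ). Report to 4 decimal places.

0.2521

Poor units: $850, $1,900, $2,000 (q = 3 of N = 5).
ln(z/y) terms: ln(2250/850) = 0.9734; ln(2250/1900) = 0.1691; ln(2250/2000) = 0.1178.
W = 1.260309 / 5 = 0.2521.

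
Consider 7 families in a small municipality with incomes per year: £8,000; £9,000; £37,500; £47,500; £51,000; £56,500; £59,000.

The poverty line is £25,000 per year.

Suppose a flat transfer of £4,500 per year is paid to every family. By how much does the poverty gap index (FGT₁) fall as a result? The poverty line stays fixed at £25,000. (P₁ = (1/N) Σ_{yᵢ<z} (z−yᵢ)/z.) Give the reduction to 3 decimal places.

0.051

Before: below the line — £8,000, £9,000; poverty gap index (FGT₁) = 0.18857.
After the £4,500 transfer: below the line — £12,500, £13,500; poverty gap index (FGT₁) = 0.13714.
Reduction = 0.18857 − 0.13714 = 0.051.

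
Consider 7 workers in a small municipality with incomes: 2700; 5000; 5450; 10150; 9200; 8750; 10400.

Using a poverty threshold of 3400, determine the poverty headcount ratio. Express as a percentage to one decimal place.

14.3%

1 of the 7 workers have income below 3400.
H = 1/7 = 14.3%.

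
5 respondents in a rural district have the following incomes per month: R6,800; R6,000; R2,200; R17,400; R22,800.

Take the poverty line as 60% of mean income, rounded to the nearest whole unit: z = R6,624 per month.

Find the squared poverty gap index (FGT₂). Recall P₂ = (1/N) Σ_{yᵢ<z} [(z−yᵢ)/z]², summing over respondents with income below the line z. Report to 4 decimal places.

Below z: R2,200, R6,000 (q = 2 of N = 5).
Relative gaps: (6624−2200)/6624 = 0.6679; (6624−6000)/6624 = 0.0942.
Squared: 0.4461; 0.0089.
Sum = 0.454930; P₂ = 0.454930 / 5 = 0.0910.

0.0910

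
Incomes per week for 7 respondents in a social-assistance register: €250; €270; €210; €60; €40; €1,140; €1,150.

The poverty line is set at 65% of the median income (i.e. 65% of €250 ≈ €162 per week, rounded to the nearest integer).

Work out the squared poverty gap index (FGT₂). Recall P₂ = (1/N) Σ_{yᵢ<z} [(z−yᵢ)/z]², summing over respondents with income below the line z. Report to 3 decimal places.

Incomes under z: €40, €60 (q = 2 of N = 7).
Shortfall ratios: (162−40)/162 = 0.7531; (162−60)/162 = 0.6296.
Squared: 0.5671; 0.3964.
Sum = 0.963573; P₂ = 0.963573 / 7 = 0.138.

0.138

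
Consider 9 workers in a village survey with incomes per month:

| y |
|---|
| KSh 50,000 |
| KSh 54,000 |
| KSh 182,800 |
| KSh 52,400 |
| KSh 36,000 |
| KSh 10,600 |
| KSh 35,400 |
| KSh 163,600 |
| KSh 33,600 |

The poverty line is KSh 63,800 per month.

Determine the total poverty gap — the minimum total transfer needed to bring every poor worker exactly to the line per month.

Poor units: KSh 10,600, KSh 33,600, KSh 35,400, KSh 36,000, KSh 50,000, KSh 52,400, KSh 54,000 (q = 7 of N = 9).
Individual gaps: 63800−10600 = 53200; 63800−33600 = 30200; 63800−35400 = 28400; 63800−36000 = 27800; 63800−50000 = 13800; 63800−52400 = 11400; 63800−54000 = 9800.
Aggregate gap = KSh 174,600.

KSh 174,600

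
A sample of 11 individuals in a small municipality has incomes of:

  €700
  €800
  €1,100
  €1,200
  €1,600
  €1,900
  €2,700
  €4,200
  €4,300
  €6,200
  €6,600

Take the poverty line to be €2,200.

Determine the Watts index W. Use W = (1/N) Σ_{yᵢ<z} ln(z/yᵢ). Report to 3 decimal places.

Below the line: €700, €800, €1,100, €1,200, €1,600, €1,900 (q = 6 of N = 11).
Log shortfalls: ln(2200/700) = 1.1451; ln(2200/800) = 1.0116; ln(2200/1100) = 0.6931; ln(2200/1200) = 0.6061; ln(2200/1600) = 0.3185; ln(2200/1900) = 0.1466.
W = 3.921073 / 11 = 0.356.

0.356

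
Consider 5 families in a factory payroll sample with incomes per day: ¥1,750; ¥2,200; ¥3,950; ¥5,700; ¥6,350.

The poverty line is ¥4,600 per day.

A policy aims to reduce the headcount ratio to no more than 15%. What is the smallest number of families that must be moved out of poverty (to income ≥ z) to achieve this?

3 of the 5 families are poor, so H = 3/5 = 0.600.
A headcount ratio of at most 15% allows at most ⌊0.15 × 5⌋ = 0 poor families.
So at least 3 − 0 = 3 must be lifted.

3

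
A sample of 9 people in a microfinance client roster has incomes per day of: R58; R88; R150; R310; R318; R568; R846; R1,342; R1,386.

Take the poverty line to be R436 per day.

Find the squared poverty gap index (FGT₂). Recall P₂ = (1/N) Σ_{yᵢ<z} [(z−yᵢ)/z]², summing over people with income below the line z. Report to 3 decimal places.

Poor units: R58, R88, R150, R310, R318 (q = 5 of N = 9).
Relative gaps: (436−58)/436 = 0.8670; (436−88)/436 = 0.7982; (436−150)/436 = 0.6560; (436−310)/436 = 0.2890; (436−318)/436 = 0.2706.
Squared: 0.7516; 0.6371; 0.4303; 0.0835; 0.0732.
Sum = 1.975760; P₂ = 1.975760 / 9 = 0.220.

0.220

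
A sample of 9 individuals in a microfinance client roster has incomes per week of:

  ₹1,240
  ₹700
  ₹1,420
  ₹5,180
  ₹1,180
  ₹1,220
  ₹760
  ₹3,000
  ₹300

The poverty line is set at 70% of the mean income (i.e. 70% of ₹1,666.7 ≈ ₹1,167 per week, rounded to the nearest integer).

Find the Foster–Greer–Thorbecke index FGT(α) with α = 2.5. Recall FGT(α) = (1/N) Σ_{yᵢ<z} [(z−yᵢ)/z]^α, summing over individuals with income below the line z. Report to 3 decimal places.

0.072

Incomes under z: ₹300, ₹700, ₹760 (q = 3 of N = 9).
Gap ratios (z−y)/z: (1167−300)/1167 = 0.7429; (1167−700)/1167 = 0.4002; (1167−760)/1167 = 0.3488.
Raised to α = 2.5: 0.47574; 0.10130; 0.07183.
Sum = 0.648873; FGT(2.5) = 0.648873 / 9 = 0.072.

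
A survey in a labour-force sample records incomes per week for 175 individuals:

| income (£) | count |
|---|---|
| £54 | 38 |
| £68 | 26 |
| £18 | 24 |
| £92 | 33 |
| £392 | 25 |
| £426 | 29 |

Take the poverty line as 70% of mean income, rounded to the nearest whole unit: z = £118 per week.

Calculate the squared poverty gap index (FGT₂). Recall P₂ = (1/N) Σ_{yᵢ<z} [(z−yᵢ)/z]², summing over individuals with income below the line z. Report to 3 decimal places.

0.198

Below z: 24×£18, 38×£54, 26×£68, 33×£92 (q = 121 of N = 175).
Normalized shortfalls: (118−18)/118 = 0.8475 (×24); (118−54)/118 = 0.5424 (×38); (118−68)/118 = 0.4237 (×26); (118−92)/118 = 0.2203 (×33).
Squared: 0.7182 (×24); 0.2942 (×38); 0.1795 (×26); 0.0485 (×33).
Sum = 34.685148; P₂ = 34.685148 / 175 = 0.198.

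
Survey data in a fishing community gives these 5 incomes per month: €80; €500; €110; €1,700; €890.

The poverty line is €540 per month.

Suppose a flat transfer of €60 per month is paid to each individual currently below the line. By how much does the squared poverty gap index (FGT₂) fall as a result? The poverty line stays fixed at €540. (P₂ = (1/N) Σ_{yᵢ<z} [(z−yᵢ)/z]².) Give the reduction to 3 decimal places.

0.069

Before: below the line — €80, €110, €500; squared poverty gap index (FGT₂) = 0.27305.
After the €60 transfer: below the line — €140, €170; squared poverty gap index (FGT₂) = 0.20364.
Reduction = 0.27305 − 0.20364 = 0.069.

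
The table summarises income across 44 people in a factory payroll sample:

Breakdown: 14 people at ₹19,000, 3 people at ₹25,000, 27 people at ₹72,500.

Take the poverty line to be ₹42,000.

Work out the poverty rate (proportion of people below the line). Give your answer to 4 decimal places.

17 of the 44 people have income below ₹42,000.
H = 17/44 = 0.3864.

0.3864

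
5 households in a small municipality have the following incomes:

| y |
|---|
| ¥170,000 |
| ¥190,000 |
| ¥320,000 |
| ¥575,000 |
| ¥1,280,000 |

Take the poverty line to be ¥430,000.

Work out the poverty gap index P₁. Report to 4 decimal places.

0.2837

Poor units: ¥170,000, ¥190,000, ¥320,000 (q = 3 of N = 5).
Shortfall ratios: (430000−170000)/430000 = 0.6047; (430000−190000)/430000 = 0.5581; (430000−320000)/430000 = 0.2558.
Σ = 1.418605. Dividing by the full population N = 5 gives P₁ = 0.2837.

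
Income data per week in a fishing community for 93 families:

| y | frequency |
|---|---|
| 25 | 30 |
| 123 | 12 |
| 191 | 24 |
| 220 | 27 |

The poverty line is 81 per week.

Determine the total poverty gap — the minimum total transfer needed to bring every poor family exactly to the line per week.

Incomes under z: 30×25 (q = 30 of N = 93).
Individual gaps: 30×(81−25) = 1680.
Aggregate gap = 1680.

1680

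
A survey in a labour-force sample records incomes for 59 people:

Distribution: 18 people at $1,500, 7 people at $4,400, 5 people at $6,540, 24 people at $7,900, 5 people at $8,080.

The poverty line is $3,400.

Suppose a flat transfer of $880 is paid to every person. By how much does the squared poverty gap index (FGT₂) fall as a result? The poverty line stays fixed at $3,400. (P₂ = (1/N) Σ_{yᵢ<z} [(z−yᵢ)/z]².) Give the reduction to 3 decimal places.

Before: below the line — 18×$1,500; squared poverty gap index (FGT₂) = 0.09527.
After the $880 transfer: below the line — 18×$2,380; squared poverty gap index (FGT₂) = 0.02746.
Reduction = 0.09527 − 0.02746 = 0.068.

0.068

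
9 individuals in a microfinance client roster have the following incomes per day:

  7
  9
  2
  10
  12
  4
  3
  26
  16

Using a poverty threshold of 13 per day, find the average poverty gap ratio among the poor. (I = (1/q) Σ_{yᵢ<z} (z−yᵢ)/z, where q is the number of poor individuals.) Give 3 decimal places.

Poor units: 2, 3, 4, 7, 9, 10, 12 (q = 7 of N = 9).
Shortfall ratios (z−y)/z: 0.8462, 0.7692, 0.6923, 0.4615, 0.3077, 0.2308, 0.0769; sum = 3.384615.
The income-gap ratio divides by q (the poor only): 3.384615 / 7 = 0.484.

0.484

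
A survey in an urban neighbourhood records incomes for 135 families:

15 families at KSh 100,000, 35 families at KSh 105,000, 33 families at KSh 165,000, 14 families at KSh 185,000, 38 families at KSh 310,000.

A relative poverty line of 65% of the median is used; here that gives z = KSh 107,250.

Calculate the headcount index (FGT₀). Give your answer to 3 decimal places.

50 of the 135 families have income below KSh 107,250.
H = 50/135 = 0.370.

0.370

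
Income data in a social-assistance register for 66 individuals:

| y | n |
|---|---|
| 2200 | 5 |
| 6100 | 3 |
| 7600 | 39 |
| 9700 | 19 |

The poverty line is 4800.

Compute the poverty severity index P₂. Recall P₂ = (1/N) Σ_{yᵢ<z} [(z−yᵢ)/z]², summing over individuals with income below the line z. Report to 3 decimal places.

0.022

Poor units: 5×2200 (q = 5 of N = 66).
Relative gaps: (4800−2200)/4800 = 0.5417 (×5).
Squared: 0.2934 (×5).
Sum = 1.467014; P₂ = 1.467014 / 66 = 0.022.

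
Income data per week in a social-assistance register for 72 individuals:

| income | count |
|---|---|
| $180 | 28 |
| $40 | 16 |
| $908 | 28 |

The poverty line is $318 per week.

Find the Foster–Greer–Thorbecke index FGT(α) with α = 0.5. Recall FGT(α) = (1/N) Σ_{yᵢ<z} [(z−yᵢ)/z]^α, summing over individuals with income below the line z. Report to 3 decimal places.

0.464

Below the line: 16×$40, 28×$180 (q = 44 of N = 72).
Shortfall ratios: (318−40)/318 = 0.8742 (×16); (318−180)/318 = 0.4340 (×28).
Raised to α = 0.5: 0.93499 (×16); 0.65876 (×28).
Sum = 33.405132; FGT(0.5) = 33.405132 / 72 = 0.464.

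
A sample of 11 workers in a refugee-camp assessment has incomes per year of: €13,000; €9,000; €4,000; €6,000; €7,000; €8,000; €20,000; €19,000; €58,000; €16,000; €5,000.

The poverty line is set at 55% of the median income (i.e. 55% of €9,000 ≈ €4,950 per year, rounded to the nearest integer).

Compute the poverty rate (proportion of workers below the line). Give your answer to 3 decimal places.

0.091

1 of the 11 workers have income below €4,950.
H = 1/11 = 0.091.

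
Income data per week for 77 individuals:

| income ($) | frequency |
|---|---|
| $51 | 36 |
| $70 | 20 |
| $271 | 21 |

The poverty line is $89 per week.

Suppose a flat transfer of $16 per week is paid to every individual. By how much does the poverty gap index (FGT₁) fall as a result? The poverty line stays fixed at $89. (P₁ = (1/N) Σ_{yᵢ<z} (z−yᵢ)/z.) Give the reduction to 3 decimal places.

0.131

Before: below the line — 36×$51, 20×$70; poverty gap index (FGT₁) = 0.25507.
After the $16 transfer: below the line — 36×$67, 20×$86; poverty gap index (FGT₁) = 0.12433.
Reduction = 0.25507 − 0.12433 = 0.131.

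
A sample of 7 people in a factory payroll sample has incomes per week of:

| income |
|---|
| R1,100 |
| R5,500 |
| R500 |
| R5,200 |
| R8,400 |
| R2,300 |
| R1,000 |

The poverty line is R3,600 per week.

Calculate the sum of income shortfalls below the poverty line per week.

R9,500

Poor units: R500, R1,000, R1,100, R2,300 (q = 4 of N = 7).
Individual gaps: 3600−500 = 3100; 3600−1000 = 2600; 3600−1100 = 2500; 3600−2300 = 1300.
Aggregate gap = R9,500.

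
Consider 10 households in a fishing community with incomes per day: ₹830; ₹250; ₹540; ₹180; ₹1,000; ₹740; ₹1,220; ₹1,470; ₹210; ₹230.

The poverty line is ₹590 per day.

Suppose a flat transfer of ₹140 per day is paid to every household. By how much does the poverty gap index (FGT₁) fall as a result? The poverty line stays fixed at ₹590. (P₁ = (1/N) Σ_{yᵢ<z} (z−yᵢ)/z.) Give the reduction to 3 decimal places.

Before: below the line — ₹180, ₹210, ₹230, ₹250, ₹540; poverty gap index (FGT₁) = 0.26102.
After the ₹140 transfer: below the line — ₹320, ₹350, ₹370, ₹390; poverty gap index (FGT₁) = 0.15763.
Reduction = 0.26102 − 0.15763 = 0.103.

0.103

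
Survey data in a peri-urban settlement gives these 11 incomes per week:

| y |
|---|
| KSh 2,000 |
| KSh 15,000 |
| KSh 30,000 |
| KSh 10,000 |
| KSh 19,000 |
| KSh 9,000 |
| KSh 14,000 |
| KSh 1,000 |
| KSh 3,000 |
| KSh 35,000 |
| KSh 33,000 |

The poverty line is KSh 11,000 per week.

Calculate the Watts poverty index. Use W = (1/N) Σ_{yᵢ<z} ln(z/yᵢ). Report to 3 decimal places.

0.518

Poor units: KSh 1,000, KSh 2,000, KSh 3,000, KSh 9,000, KSh 10,000 (q = 5 of N = 11).
Log shortfalls: ln(11000/1000) = 2.3979; ln(11000/2000) = 1.7047; ln(11000/3000) = 1.2993; ln(11000/9000) = 0.2007; ln(11000/10000) = 0.0953.
W = 5.697907 / 11 = 0.518.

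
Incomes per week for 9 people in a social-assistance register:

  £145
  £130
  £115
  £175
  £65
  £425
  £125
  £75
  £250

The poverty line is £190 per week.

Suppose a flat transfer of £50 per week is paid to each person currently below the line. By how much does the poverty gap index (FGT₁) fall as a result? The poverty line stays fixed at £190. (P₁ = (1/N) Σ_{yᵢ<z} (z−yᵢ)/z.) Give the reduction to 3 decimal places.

Before: below the line — £65, £75, £115, £125, £130, £145, £175; poverty gap index (FGT₁) = 0.29240.
After the £50 transfer: below the line — £115, £125, £165, £175, £180; poverty gap index (FGT₁) = 0.11111.
Reduction = 0.29240 − 0.11111 = 0.181.

0.181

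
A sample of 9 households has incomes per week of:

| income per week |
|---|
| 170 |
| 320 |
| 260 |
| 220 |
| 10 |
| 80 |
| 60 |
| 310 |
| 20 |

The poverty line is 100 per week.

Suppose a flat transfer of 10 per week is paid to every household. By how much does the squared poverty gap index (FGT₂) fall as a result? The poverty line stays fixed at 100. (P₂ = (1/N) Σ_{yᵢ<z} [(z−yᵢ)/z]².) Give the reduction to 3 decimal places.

Before: below the line — 10, 20, 60, 80; squared poverty gap index (FGT₂) = 0.18333.
After the 10 transfer: below the line — 20, 30, 70, 90; squared poverty gap index (FGT₂) = 0.13667.
Reduction = 0.18333 − 0.13667 = 0.047.

0.047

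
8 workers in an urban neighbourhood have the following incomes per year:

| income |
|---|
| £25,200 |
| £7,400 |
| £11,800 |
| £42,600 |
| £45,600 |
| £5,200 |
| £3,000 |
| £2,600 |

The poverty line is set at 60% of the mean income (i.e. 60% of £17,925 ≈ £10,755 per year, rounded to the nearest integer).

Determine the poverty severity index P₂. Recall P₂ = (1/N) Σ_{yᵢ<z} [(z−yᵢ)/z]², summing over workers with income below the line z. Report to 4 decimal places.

0.1824

Incomes under z: £2,600, £3,000, £5,200, £7,400 (q = 4 of N = 8).
Normalized shortfalls: (10755−2600)/10755 = 0.7583; (10755−3000)/10755 = 0.7211; (10755−5200)/10755 = 0.5165; (10755−7400)/10755 = 0.3119.
Squared: 0.5749; 0.5199; 0.2668; 0.0973.
Sum = 1.458961; P₂ = 1.458961 / 8 = 0.1824.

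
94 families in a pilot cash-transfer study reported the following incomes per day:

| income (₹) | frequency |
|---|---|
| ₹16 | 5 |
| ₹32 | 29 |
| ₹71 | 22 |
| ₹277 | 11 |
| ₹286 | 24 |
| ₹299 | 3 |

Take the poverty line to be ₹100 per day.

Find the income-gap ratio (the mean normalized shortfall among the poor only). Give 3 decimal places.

0.541

Incomes under z: 5×₹16, 29×₹32, 22×₹71 (q = 56 of N = 94).
Relative gaps: 0.8400 (×5), 0.6800 (×29), 0.2900 (×22); sum = 30.300000.
The income-gap ratio divides by q (the poor only): 30.300000 / 56 = 0.541.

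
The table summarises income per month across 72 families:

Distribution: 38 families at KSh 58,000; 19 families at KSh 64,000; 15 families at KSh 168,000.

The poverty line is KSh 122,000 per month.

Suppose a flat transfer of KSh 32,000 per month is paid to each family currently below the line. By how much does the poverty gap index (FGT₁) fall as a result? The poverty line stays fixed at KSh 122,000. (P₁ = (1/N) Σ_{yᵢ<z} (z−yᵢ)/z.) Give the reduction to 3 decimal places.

Before: below the line — 38×KSh 58,000, 19×KSh 64,000; poverty gap index (FGT₁) = 0.40232.
After the KSh 32,000 transfer: below the line — 38×KSh 90,000, 19×KSh 96,000; poverty gap index (FGT₁) = 0.19467.
Reduction = 0.40232 − 0.19467 = 0.208.

0.208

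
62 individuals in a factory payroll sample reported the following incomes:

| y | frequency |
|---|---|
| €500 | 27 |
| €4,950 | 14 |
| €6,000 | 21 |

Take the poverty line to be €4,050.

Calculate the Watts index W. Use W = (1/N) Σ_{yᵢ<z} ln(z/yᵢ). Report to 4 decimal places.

Poor units: 27×€500 (q = 27 of N = 62).
Log gaps: ln(4050/500) = 2.0919 (×27).
W = 56.480330 / 62 = 0.9110.

0.9110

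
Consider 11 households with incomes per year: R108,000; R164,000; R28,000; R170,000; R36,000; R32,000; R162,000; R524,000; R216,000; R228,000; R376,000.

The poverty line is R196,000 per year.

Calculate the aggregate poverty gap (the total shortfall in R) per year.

Incomes under z: R28,000, R32,000, R36,000, R108,000, R162,000, R164,000, R170,000 (q = 7 of N = 11).
Individual gaps: 196000−28000 = 168000; 196000−32000 = 164000; 196000−36000 = 160000; 196000−108000 = 88000; 196000−162000 = 34000; 196000−164000 = 32000; 196000−170000 = 26000.
Aggregate gap = R672,000.

R672,000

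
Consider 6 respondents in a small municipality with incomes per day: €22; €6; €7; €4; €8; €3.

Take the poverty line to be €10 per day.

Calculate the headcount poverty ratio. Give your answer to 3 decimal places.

5 of the 6 respondents have income below €10.
H = 5/6 = 0.833.

0.833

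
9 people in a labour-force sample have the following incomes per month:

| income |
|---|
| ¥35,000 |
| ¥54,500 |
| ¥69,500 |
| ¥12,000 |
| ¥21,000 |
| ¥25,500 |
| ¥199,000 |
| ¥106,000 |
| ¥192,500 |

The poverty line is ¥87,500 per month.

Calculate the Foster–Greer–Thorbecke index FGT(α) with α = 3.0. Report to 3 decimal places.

0.191

Below z: ¥12,000, ¥21,000, ¥25,500, ¥35,000, ¥54,500, ¥69,500 (q = 6 of N = 9).
Relative gaps: (87500−12000)/87500 = 0.8629; (87500−21000)/87500 = 0.7600; (87500−25500)/87500 = 0.7086; (87500−35000)/87500 = 0.6000; (87500−54500)/87500 = 0.3771; (87500−69500)/87500 = 0.2057.
Raised to α = 3.0: 0.64242; 0.43898; 0.35575; 0.21600; 0.05364; 0.00871.
Sum = 1.715496; FGT(3.0) = 1.715496 / 9 = 0.191.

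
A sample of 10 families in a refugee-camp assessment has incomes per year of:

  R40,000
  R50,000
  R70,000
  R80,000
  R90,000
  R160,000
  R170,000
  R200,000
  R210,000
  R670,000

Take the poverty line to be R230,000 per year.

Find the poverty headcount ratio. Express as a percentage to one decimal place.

90.0%

9 of the 10 families have income below R230,000.
H = 9/10 = 90.0%.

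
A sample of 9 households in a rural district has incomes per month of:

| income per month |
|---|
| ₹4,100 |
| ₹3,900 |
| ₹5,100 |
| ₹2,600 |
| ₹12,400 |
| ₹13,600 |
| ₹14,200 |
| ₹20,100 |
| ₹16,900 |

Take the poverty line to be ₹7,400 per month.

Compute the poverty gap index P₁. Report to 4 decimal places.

0.2087

Below the line: ₹2,600, ₹3,900, ₹4,100, ₹5,100 (q = 4 of N = 9).
Gap ratios (z−y)/z: (7400−2600)/7400 = 0.6486; (7400−3900)/7400 = 0.4730; (7400−4100)/7400 = 0.4459; (7400−5100)/7400 = 0.3108.
Sum of shortfalls = 1.878378; P₁ averages over all N: 1.878378 / 9 = 0.2087.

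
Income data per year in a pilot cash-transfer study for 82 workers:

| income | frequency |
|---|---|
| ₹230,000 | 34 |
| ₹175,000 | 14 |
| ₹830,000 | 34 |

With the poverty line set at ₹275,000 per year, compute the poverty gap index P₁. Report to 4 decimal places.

Below z: 14×₹175,000, 34×₹230,000 (q = 48 of N = 82).
Relative gaps: (275000−175000)/275000 = 0.3636 (×14); (275000−230000)/275000 = 0.1636 (×34).
Sum of shortfalls = 10.654545; P₁ averages over all N: 10.654545 / 82 = 0.1299.

0.1299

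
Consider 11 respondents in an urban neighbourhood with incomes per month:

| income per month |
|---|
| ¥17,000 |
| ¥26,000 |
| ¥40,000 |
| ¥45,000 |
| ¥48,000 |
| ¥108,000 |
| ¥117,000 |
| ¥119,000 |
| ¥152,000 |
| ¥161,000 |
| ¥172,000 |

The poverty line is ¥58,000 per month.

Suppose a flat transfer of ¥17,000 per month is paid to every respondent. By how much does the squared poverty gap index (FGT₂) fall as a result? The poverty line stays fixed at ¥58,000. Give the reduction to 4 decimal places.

Before: below the line — ¥17,000, ¥26,000, ¥40,000, ¥45,000, ¥48,000; squared poverty gap index (FGT₂) = 0.089125.
After the ¥17,000 transfer: below the line — ¥34,000, ¥43,000, ¥57,000; squared poverty gap index (FGT₂) = 0.021673.
Reduction = 0.089125 − 0.021673 = 0.0675.

0.0675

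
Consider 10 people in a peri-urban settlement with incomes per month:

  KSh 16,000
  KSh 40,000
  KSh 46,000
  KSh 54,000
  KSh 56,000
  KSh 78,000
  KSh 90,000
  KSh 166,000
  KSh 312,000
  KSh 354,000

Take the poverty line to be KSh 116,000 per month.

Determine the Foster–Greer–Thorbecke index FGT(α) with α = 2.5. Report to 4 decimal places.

0.1807

Below the line: KSh 16,000, KSh 40,000, KSh 46,000, KSh 54,000, KSh 56,000, KSh 78,000, KSh 90,000 (q = 7 of N = 10).
Normalized shortfalls: (116000−16000)/116000 = 0.8621; (116000−40000)/116000 = 0.6552; (116000−46000)/116000 = 0.6034; (116000−54000)/116000 = 0.5345; (116000−56000)/116000 = 0.5172; (116000−78000)/116000 = 0.3276; (116000−90000)/116000 = 0.2241.
Raised to α = 2.5: 0.69001; 0.34745; 0.28288; 0.20885; 0.19241; 0.06142; 0.02378.
Sum = 1.806803; FGT(2.5) = 1.806803 / 10 = 0.1807.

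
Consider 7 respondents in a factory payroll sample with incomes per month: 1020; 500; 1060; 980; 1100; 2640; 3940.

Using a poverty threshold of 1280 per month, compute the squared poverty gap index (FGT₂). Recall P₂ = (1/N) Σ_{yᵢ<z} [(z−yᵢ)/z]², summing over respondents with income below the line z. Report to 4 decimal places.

Incomes under z: 500, 980, 1020, 1060, 1100 (q = 5 of N = 7).
Relative gaps: (1280−500)/1280 = 0.6094; (1280−980)/1280 = 0.2344; (1280−1020)/1280 = 0.2031; (1280−1060)/1280 = 0.1719; (1280−1100)/1280 = 0.1406.
Squared: 0.3713; 0.0549; 0.0413; 0.0295; 0.0198.
Sum = 0.516846; P₂ = 0.516846 / 7 = 0.0738.

0.0738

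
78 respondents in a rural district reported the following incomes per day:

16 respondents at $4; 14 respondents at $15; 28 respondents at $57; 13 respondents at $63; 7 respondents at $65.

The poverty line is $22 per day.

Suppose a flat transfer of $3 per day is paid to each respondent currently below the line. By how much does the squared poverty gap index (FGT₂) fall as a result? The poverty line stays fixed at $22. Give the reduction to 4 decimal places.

Before: below the line — 16×$4, 14×$15; squared poverty gap index (FGT₂) = 0.155488.
After the $3 transfer: below the line — 16×$7, 14×$18; squared poverty gap index (FGT₂) = 0.101293.
Reduction = 0.155488 − 0.101293 = 0.0542.

0.0542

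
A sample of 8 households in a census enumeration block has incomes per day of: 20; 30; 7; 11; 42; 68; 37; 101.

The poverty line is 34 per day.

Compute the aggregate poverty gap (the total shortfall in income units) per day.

Incomes under z: 7, 11, 20, 30 (q = 4 of N = 8).
Individual gaps: 34−7 = 27; 34−11 = 23; 34−20 = 14; 34−30 = 4.
Aggregate gap = 68.

68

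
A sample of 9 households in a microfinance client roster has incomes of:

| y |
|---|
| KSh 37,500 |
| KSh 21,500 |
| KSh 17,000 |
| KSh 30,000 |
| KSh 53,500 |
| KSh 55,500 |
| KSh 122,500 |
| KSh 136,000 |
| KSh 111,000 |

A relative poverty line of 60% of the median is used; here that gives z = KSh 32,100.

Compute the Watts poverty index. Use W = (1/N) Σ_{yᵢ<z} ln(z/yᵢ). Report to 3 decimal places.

Incomes under z: KSh 17,000, KSh 21,500, KSh 30,000 (q = 3 of N = 9).
Log shortfalls: ln(32100/17000) = 0.6356; ln(32100/21500) = 0.4008; ln(32100/30000) = 0.0677.
W = 1.104104 / 9 = 0.123.

0.123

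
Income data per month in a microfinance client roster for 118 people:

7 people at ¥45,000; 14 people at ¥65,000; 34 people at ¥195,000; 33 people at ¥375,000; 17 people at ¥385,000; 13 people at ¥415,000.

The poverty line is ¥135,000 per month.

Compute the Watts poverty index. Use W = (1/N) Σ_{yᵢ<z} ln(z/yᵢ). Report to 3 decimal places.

0.152

Poor units: 7×¥45,000, 14×¥65,000 (q = 21 of N = 118).
ln(z/y) terms: ln(135000/45000) = 1.0986 (×7); ln(135000/65000) = 0.7309 (×14).
W = 17.922711 / 118 = 0.152.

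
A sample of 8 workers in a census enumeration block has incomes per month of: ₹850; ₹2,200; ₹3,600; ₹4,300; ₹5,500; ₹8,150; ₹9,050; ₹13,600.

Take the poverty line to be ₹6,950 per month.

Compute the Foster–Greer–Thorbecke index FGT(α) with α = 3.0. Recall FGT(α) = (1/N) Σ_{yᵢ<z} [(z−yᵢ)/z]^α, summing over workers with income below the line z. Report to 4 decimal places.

Below z: ₹850, ₹2,200, ₹3,600, ₹4,300, ₹5,500 (q = 5 of N = 8).
Relative gaps: (6950−850)/6950 = 0.8777; (6950−2200)/6950 = 0.6835; (6950−3600)/6950 = 0.4820; (6950−4300)/6950 = 0.3813; (6950−5500)/6950 = 0.2086.
Raised to α = 3.0: 0.67614; 0.31925; 0.11199; 0.05543; 0.00908.
Sum = 1.171891; FGT(3.0) = 1.171891 / 8 = 0.1465.

0.1465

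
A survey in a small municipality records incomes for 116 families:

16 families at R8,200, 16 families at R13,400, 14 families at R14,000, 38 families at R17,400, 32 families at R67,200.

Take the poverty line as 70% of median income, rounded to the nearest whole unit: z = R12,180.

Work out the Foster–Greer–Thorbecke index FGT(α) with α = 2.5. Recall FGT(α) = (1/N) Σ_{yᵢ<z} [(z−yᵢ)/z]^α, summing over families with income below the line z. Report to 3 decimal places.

Below the line: 16×R8,200 (q = 16 of N = 116).
Relative gaps: (12180−8200)/12180 = 0.3268 (×16).
Raised to α = 2.5: 0.06104 (×16).
Sum = 0.976584; FGT(2.5) = 0.976584 / 116 = 0.008.

0.008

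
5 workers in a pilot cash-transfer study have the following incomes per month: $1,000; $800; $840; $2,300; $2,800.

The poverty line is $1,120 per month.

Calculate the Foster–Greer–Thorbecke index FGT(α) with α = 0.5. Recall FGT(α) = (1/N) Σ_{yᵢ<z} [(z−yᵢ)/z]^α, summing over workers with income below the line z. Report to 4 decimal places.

0.2724

Below z: $800, $840, $1,000 (q = 3 of N = 5).
Normalized shortfalls: (1120−800)/1120 = 0.2857; (1120−840)/1120 = 0.2500; (1120−1000)/1120 = 0.1071.
Raised to α = 0.5: 0.53452; 0.50000; 0.32733.
Sum = 1.361849; FGT(0.5) = 1.361849 / 5 = 0.2724.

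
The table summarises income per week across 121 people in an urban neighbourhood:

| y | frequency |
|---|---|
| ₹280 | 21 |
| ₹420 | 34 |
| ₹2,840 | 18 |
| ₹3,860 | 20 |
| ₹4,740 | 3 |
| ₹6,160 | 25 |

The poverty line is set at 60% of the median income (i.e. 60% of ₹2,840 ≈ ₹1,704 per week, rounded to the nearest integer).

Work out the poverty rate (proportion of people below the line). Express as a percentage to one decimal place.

55 of the 121 people have income below ₹1,704.
H = 55/121 = 45.5%.

45.5%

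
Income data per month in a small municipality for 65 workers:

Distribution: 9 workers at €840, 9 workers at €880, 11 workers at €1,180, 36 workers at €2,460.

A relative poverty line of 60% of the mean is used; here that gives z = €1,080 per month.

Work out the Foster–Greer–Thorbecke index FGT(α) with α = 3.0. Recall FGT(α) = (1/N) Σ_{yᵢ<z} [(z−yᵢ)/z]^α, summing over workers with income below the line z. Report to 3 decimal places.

0.002

Below z: 9×€840, 9×€880 (q = 18 of N = 65).
Normalized shortfalls: (1080−840)/1080 = 0.2222 (×9); (1080−880)/1080 = 0.1852 (×9).
Raised to α = 3.0: 0.01097 (×9); 0.00635 (×9).
Sum = 0.155921; FGT(3.0) = 0.155921 / 65 = 0.002.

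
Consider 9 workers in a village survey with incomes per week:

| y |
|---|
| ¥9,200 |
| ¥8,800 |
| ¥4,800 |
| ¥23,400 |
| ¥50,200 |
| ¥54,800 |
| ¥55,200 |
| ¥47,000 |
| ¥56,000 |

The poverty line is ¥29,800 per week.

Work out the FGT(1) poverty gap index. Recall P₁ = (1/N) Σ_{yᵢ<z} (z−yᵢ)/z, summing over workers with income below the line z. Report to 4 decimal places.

Incomes under z: ¥4,800, ¥8,800, ¥9,200, ¥23,400 (q = 4 of N = 9).
Shortfall ratios: (29800−4800)/29800 = 0.8389; (29800−8800)/29800 = 0.7047; (29800−9200)/29800 = 0.6913; (29800−23400)/29800 = 0.2148.
Sum of shortfalls = 2.449664; P₁ averages over all N: 2.449664 / 9 = 0.2722.

0.2722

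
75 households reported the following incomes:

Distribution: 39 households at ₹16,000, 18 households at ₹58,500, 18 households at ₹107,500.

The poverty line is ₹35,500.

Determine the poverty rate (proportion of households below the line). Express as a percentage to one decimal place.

52.0%

39 of the 75 households have income below ₹35,500.
H = 39/75 = 52.0%.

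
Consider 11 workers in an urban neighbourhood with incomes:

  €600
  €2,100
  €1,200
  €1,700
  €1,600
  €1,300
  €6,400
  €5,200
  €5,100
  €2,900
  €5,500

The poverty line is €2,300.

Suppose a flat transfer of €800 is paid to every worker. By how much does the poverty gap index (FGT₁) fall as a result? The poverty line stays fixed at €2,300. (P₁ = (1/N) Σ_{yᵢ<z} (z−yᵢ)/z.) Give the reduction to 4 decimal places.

Before: below the line — €600, €1,200, €1,300, €1,600, €1,700, €2,100; poverty gap index (FGT₁) = 0.209486.
After the €800 transfer: below the line — €1,400, €2,000, €2,100; poverty gap index (FGT₁) = 0.055336.
Reduction = 0.209486 − 0.055336 = 0.1542.

0.1542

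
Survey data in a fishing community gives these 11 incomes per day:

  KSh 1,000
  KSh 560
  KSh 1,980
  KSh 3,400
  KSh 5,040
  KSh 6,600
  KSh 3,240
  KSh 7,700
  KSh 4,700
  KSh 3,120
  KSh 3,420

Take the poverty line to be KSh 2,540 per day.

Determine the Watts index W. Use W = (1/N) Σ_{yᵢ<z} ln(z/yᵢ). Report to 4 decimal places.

0.2448

Poor units: KSh 560, KSh 1,000, KSh 1,980 (q = 3 of N = 11).
Log gaps: ln(2540/560) = 1.5120; ln(2540/1000) = 0.9322; ln(2540/1980) = 0.2491.
W = 2.693214 / 11 = 0.2448.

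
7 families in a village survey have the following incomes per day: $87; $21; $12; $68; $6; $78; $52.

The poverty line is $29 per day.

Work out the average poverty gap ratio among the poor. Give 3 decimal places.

0.552

Poor units: $6, $12, $21 (q = 3 of N = 7).
Shortfall ratios (z−y)/z: 0.7931, 0.5862, 0.2759; sum = 1.655172.
The income-gap ratio divides by q (the poor only): 1.655172 / 3 = 0.552.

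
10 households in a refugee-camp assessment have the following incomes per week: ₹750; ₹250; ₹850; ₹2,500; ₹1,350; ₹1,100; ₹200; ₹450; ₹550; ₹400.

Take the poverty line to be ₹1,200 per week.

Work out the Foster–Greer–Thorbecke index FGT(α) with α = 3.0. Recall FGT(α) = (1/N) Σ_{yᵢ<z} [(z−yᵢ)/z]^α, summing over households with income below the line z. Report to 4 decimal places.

0.1852

Poor units: ₹200, ₹250, ₹400, ₹450, ₹550, ₹750, ₹850, ₹1,100 (q = 8 of N = 10).
Relative gaps: (1200−200)/1200 = 0.8333; (1200−250)/1200 = 0.7917; (1200−400)/1200 = 0.6667; (1200−450)/1200 = 0.6250; (1200−550)/1200 = 0.5417; (1200−750)/1200 = 0.3750; (1200−850)/1200 = 0.2917; (1200−1100)/1200 = 0.0833.
Raised to α = 3.0: 0.57870; 0.49617; 0.29630; 0.24414; 0.15893; 0.05273; 0.02481; 0.00058.
Sum = 1.852358; FGT(3.0) = 1.852358 / 10 = 0.1852.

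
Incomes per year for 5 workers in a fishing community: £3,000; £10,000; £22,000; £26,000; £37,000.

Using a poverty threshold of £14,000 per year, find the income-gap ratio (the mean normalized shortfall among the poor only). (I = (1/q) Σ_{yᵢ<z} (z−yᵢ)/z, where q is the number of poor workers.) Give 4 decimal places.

Below the line: £3,000, £10,000 (q = 2 of N = 5).
Relative gaps: 0.7857, 0.2857; sum = 1.071429.
The income-gap ratio divides by q (the poor only): 1.071429 / 2 = 0.5357.

0.5357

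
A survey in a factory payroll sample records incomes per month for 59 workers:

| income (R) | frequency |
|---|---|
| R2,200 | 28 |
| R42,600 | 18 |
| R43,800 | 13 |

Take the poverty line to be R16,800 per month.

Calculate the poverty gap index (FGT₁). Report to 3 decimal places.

0.412

Poor units: 28×R2,200 (q = 28 of N = 59).
Gap ratios (z−y)/z: (16800−2200)/16800 = 0.8690 (×28).
Sum of shortfalls = 24.333333; P₁ averages over all N: 24.333333 / 59 = 0.412.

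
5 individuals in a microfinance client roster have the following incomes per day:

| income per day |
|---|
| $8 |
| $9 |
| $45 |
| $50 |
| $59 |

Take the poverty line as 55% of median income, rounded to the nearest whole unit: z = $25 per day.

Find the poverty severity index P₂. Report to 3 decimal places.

0.174

Below the line: $8, $9 (q = 2 of N = 5).
Normalized shortfalls: (25−8)/25 = 0.6800; (25−9)/25 = 0.6400.
Squared: 0.4624; 0.4096.
Sum = 0.872000; P₂ = 0.872000 / 5 = 0.174.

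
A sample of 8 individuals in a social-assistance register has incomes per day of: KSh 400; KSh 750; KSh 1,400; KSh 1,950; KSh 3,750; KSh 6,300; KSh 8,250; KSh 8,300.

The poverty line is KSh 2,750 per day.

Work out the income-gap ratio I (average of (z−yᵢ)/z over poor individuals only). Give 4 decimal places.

0.5909

Poor units: KSh 400, KSh 750, KSh 1,400, KSh 1,950 (q = 4 of N = 8).
Shortfall ratios (z−y)/z: 0.8545, 0.7273, 0.4909, 0.2909; sum = 2.363636.
The income-gap ratio divides by q (the poor only): 2.363636 / 4 = 0.5909.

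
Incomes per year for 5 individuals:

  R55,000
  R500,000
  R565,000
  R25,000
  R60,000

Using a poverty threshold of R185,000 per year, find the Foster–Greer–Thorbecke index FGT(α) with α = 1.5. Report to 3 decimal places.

Below z: R25,000, R55,000, R60,000 (q = 3 of N = 5).
Relative gaps: (185000−25000)/185000 = 0.8649; (185000−55000)/185000 = 0.7027; (185000−60000)/185000 = 0.6757.
Raised to α = 1.5: 0.80431; 0.58906; 0.55540.
Sum = 1.948767; FGT(1.5) = 1.948767 / 5 = 0.390.

0.390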